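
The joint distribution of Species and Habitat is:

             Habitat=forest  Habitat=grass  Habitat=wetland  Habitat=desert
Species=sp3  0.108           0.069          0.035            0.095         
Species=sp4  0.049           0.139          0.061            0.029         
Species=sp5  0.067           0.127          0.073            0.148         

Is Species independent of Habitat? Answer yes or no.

P(Species=sp4) = 0.278 and P(Habitat=desert) = 0.272, so their product is 0.07562, but P(Species=sp4, Habitat=desert) = 0.029. Since these differ, Species and Habitat are not independent.

no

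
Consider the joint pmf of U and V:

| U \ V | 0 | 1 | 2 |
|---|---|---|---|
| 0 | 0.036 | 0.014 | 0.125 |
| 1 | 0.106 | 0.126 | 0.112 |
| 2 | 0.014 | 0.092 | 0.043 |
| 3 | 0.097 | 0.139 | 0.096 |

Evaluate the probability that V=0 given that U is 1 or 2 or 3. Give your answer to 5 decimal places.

P(U=1) = 0.106 + 0.126 + 0.112 = 0.344.
P(U=2) = 0.014 + 0.092 + 0.043 = 0.149.
P(U=3) = 0.097 + 0.139 + 0.096 = 0.332.
P(U ∈ {1, 2, 3}) = 0.344 + 0.149 + 0.332 = 0.825; P(V=0, U ∈ {1, 2, 3}) = 0.106 + 0.014 + 0.097 = 0.217.
P(V=0 | U ∈ {1, 2, 3}) = 0.217/0.825 = 0.26303.

0.26303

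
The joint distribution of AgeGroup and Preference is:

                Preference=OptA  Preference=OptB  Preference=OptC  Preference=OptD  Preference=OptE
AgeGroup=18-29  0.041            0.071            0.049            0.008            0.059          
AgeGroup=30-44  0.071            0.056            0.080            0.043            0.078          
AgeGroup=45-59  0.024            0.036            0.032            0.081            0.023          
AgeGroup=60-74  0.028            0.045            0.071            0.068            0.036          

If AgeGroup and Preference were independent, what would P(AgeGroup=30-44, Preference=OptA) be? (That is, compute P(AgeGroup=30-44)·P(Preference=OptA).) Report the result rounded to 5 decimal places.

P(AgeGroup=30-44) = 0.071 + 0.056 + 0.080 + 0.043 + 0.078 = 0.328.
P(Preference=OptA) = 0.041 + 0.071 + 0.024 + 0.028 = 0.164.
Product: 0.328 × 0.164 = 0.05379.

0.05379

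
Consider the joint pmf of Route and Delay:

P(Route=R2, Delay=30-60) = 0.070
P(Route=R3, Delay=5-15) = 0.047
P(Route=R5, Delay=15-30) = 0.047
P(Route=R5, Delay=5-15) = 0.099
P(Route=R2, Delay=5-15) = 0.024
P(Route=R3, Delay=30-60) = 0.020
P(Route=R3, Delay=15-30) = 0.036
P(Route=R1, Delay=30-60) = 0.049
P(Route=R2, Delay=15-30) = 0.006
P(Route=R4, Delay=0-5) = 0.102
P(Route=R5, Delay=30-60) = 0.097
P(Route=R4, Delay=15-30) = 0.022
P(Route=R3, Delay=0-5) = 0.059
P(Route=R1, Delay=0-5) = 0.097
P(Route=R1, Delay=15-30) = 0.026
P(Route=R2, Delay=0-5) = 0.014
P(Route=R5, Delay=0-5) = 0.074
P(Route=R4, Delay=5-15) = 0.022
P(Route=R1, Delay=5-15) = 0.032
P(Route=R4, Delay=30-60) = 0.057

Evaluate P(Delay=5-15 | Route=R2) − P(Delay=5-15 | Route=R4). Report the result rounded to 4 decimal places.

P(Route=R2) = 0.014 + 0.024 + 0.006 + 0.070 = 0.114; P(Delay=5-15 | Route=R2) = 0.024/0.114 = 0.21053.
P(Route=R4) = 0.102 + 0.022 + 0.022 + 0.057 = 0.203; P(Delay=5-15 | Route=R4) = 0.022/0.203 = 0.10837.
Difference = 0.1022.

0.1022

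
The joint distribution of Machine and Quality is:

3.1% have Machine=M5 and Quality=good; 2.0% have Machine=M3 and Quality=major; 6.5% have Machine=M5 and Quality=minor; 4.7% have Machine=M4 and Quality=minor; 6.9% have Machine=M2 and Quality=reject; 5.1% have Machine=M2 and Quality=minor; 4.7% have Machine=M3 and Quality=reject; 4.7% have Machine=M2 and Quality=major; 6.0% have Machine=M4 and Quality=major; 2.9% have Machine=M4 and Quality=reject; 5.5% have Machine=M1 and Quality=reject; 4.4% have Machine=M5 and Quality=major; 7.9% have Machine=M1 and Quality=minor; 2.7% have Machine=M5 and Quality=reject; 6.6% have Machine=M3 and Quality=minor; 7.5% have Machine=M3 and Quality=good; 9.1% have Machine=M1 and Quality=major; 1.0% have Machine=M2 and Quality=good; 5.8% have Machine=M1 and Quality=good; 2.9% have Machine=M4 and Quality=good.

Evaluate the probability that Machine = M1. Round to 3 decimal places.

0.283

P(Machine=M1) = 0.058 + 0.079 + 0.091 + 0.055 = 0.283.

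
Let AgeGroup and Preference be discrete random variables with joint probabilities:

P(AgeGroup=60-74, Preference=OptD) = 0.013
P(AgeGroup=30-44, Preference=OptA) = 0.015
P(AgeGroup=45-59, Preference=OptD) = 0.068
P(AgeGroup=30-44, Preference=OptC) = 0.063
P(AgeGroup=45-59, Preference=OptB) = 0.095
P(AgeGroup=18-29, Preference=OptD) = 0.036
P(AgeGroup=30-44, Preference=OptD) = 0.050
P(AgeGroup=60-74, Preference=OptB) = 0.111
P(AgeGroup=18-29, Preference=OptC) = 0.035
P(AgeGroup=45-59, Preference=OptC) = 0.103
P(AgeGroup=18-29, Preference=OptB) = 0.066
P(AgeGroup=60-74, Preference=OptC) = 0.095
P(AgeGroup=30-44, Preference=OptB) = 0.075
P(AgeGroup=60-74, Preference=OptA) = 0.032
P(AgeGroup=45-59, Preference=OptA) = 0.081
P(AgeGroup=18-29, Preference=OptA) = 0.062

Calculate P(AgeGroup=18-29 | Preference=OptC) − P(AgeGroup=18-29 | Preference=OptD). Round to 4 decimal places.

-0.0973

P(Preference=OptC) = 0.035 + 0.063 + 0.103 + 0.095 = 0.296; P(AgeGroup=18-29 | Preference=OptC) = 0.035/0.296 = 0.11824.
P(Preference=OptD) = 0.036 + 0.050 + 0.068 + 0.013 = 0.167; P(AgeGroup=18-29 | Preference=OptD) = 0.036/0.167 = 0.21557.
Difference = -0.0973.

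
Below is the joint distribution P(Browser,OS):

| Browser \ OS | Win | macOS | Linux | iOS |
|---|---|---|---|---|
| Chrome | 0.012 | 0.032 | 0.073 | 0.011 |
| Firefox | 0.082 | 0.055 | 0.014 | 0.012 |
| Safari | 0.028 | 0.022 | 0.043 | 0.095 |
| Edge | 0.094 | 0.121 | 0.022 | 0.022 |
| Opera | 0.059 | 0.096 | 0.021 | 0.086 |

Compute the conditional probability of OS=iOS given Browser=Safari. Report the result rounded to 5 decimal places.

P(Browser=Safari) = 0.028 + 0.022 + 0.043 + 0.095 = 0.188.
P(OS=iOS | Browser=Safari) = 0.095/0.188 = 0.50532.

0.50532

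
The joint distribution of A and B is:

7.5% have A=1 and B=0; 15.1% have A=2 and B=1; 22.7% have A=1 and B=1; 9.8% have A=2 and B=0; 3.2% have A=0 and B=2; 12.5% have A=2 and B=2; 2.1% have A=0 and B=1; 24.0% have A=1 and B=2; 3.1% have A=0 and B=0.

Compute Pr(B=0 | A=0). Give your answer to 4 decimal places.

P(A=0) = 0.031 + 0.021 + 0.032 = 0.084.
P(B=0 | A=0) = 0.031/0.084 = 0.3690.

0.3690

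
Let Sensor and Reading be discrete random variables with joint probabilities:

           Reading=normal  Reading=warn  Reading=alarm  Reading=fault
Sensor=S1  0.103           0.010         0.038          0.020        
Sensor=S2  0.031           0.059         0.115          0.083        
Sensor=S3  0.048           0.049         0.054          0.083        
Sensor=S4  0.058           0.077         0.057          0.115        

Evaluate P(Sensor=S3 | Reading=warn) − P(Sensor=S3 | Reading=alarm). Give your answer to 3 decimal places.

0.047

P(Reading=warn) = 0.010 + 0.059 + 0.049 + 0.077 = 0.195; P(Sensor=S3 | Reading=warn) = 0.049/0.195 = 0.2513.
P(Reading=alarm) = 0.038 + 0.115 + 0.054 + 0.057 = 0.264; P(Sensor=S3 | Reading=alarm) = 0.054/0.264 = 0.2045.
Difference = 0.047.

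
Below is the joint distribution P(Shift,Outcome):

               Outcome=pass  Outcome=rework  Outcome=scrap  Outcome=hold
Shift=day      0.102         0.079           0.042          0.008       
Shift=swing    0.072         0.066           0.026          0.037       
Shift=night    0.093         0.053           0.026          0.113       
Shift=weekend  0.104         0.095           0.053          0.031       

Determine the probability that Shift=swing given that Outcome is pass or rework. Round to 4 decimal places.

0.2078

P(Outcome=pass) = 0.102 + 0.072 + 0.093 + 0.104 = 0.371.
P(Outcome=rework) = 0.079 + 0.066 + 0.053 + 0.095 = 0.293.
P(Outcome ∈ {pass, rework}) = 0.371 + 0.293 = 0.664; P(Shift=swing, Outcome ∈ {pass, rework}) = 0.072 + 0.066 = 0.138.
P(Shift=swing | Outcome ∈ {pass, rework}) = 0.138/0.664 = 0.2078.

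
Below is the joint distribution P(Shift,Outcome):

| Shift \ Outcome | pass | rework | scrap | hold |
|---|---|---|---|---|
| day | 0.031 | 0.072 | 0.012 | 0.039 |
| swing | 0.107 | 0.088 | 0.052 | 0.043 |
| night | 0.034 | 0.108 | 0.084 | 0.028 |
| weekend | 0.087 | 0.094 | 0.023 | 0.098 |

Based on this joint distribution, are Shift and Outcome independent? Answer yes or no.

no

P(Shift=night) = 0.254 and P(Outcome=scrap) = 0.171, so their product is 0.04343, but P(Shift=night, Outcome=scrap) = 0.084. Since these differ, Shift and Outcome are not independent.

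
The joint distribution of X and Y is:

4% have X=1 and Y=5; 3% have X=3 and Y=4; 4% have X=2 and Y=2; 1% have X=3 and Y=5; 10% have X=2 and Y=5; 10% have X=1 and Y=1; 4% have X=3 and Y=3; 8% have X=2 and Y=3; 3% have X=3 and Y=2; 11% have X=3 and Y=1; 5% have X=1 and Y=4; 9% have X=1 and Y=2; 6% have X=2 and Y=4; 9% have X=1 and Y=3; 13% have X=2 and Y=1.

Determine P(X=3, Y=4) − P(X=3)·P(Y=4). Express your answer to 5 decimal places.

P(X=3) = 0.11 + 0.03 + 0.04 + 0.03 + 0.01 = 0.22.
P(Y=4) = 0.05 + 0.06 + 0.03 = 0.14.
P(X=3, Y=4) − P(X=3)P(Y=4) = 0.03 − 0.22×0.14 = -0.00080.

-0.00080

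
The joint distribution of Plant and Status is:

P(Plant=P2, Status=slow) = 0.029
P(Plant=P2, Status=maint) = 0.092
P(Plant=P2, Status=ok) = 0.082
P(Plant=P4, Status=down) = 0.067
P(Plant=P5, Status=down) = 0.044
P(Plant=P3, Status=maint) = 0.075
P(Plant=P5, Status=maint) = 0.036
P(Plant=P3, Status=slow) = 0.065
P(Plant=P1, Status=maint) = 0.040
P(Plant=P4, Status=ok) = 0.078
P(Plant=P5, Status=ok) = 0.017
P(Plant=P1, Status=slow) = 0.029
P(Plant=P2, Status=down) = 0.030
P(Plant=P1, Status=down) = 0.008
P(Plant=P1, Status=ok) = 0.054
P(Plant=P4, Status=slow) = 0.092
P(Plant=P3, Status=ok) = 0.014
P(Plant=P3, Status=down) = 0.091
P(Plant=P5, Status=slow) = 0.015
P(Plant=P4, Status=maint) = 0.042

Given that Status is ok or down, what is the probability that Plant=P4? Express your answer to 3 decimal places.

P(Status=ok) = 0.054 + 0.082 + 0.014 + 0.078 + 0.017 = 0.245.
P(Status=down) = 0.008 + 0.030 + 0.091 + 0.067 + 0.044 = 0.240.
P(Status ∈ {ok, down}) = 0.245 + 0.240 = 0.485; P(Plant=P4, Status ∈ {ok, down}) = 0.078 + 0.067 = 0.145.
P(Plant=P4 | Status ∈ {ok, down}) = 0.145/0.485 = 0.299.

0.299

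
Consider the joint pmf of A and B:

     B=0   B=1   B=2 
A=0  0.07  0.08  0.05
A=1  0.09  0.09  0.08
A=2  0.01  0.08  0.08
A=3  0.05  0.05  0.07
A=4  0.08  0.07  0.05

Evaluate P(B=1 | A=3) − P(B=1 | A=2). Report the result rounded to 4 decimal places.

P(A=3) = 0.05 + 0.05 + 0.07 = 0.17; P(B=1 | A=3) = 0.05/0.17 = 0.29412.
P(A=2) = 0.01 + 0.08 + 0.08 = 0.17; P(B=1 | A=2) = 0.08/0.17 = 0.47059.
Difference = -0.1765.

-0.1765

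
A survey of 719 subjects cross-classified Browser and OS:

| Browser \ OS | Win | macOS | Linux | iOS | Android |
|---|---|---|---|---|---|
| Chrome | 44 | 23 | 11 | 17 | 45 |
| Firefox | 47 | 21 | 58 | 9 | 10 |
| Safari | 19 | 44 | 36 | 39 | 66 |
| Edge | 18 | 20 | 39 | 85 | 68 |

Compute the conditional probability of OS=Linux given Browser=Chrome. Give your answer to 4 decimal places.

0.0786

Total with Browser=Chrome: 44 + 23 + 11 + 17 + 45 = 140.
P(OS=Linux | Browser=Chrome) = 11/140 = 0.0786.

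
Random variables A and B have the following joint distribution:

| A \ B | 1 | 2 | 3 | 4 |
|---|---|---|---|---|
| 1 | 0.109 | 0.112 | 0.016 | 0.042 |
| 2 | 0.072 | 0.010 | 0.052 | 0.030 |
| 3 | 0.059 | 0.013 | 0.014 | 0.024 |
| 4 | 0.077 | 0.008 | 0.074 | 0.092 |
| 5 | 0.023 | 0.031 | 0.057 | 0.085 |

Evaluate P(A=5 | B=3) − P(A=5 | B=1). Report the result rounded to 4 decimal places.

0.2000

P(B=3) = 0.016 + 0.052 + 0.014 + 0.074 + 0.057 = 0.213; P(A=5 | B=3) = 0.057/0.213 = 0.26761.
P(B=1) = 0.109 + 0.072 + 0.059 + 0.077 + 0.023 = 0.340; P(A=5 | B=1) = 0.023/0.340 = 0.06765.
Difference = 0.2000.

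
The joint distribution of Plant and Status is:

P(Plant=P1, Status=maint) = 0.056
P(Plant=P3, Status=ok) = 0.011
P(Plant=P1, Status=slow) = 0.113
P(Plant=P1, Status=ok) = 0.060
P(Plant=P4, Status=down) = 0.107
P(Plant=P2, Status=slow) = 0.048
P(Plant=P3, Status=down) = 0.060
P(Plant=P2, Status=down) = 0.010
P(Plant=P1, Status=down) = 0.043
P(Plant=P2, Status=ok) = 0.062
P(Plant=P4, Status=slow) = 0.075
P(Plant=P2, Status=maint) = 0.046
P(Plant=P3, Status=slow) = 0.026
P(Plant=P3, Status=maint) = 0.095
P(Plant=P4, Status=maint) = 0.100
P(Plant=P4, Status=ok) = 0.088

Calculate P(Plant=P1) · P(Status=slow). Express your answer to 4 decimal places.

P(Plant=P1) = 0.060 + 0.113 + 0.043 + 0.056 = 0.272.
P(Status=slow) = 0.113 + 0.048 + 0.026 + 0.075 = 0.262.
Product: 0.272 × 0.262 = 0.0713.

0.0713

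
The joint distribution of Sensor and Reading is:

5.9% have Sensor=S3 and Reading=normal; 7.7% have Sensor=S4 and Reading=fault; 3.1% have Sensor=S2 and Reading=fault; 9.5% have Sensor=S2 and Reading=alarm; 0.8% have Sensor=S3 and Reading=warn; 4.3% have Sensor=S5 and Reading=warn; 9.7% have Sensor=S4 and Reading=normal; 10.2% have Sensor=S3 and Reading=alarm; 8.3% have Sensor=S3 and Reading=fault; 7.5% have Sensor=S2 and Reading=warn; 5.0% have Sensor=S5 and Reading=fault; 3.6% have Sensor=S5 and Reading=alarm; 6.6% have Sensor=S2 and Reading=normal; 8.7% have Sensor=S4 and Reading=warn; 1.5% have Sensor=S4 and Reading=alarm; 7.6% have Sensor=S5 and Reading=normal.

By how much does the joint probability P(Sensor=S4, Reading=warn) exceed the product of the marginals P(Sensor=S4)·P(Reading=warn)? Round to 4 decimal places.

0.0282

P(Sensor=S4) = 0.097 + 0.087 + 0.015 + 0.077 = 0.276.
P(Reading=warn) = 0.075 + 0.008 + 0.087 + 0.043 = 0.213.
P(Sensor=S4, Reading=warn) − P(Sensor=S4)P(Reading=warn) = 0.087 − 0.276×0.213 = 0.0282.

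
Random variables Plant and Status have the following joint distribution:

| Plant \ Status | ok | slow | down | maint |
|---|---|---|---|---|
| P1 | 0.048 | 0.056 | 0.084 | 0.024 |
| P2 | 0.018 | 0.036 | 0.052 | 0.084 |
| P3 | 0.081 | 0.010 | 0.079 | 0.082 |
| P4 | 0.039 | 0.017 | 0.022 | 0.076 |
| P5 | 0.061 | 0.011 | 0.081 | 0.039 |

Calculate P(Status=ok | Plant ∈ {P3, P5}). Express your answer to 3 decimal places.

P(Plant=P3) = 0.081 + 0.010 + 0.079 + 0.082 = 0.252.
P(Plant=P5) = 0.061 + 0.011 + 0.081 + 0.039 = 0.192.
P(Plant ∈ {P3, P5}) = 0.252 + 0.192 = 0.444; P(Status=ok, Plant ∈ {P3, P5}) = 0.081 + 0.061 = 0.142.
P(Status=ok | Plant ∈ {P3, P5}) = 0.142/0.444 = 0.320.

0.320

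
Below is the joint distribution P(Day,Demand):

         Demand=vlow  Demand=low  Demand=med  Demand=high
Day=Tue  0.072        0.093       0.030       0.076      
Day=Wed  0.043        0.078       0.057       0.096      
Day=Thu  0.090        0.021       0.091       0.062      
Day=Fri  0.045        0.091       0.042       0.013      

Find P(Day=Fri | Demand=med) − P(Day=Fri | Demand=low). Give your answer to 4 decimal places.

P(Demand=med) = 0.030 + 0.057 + 0.091 + 0.042 = 0.220; P(Day=Fri | Demand=med) = 0.042/0.220 = 0.19091.
P(Demand=low) = 0.093 + 0.078 + 0.021 + 0.091 = 0.283; P(Day=Fri | Demand=low) = 0.091/0.283 = 0.32155.
Difference = -0.1306.

-0.1306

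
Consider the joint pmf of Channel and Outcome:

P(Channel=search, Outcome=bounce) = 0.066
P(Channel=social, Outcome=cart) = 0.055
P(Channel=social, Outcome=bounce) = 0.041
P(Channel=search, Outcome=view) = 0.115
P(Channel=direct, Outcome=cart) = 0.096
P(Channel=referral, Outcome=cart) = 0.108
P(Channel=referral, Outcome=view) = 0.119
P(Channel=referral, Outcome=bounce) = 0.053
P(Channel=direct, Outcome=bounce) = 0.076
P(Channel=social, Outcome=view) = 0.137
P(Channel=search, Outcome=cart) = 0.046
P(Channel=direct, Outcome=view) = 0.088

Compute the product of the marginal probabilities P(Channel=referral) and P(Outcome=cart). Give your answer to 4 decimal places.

0.0854

P(Channel=referral) = 0.053 + 0.119 + 0.108 = 0.280.
P(Outcome=cart) = 0.046 + 0.055 + 0.096 + 0.108 = 0.305.
Product: 0.280 × 0.305 = 0.0854.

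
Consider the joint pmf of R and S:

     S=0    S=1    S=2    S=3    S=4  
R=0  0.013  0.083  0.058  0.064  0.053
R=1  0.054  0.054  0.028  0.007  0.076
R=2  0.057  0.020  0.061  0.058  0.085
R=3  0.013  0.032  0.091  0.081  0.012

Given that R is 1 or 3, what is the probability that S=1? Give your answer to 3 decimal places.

P(R=1) = 0.054 + 0.054 + 0.028 + 0.007 + 0.076 = 0.219.
P(R=3) = 0.013 + 0.032 + 0.091 + 0.081 + 0.012 = 0.229.
P(R ∈ {1, 3}) = 0.219 + 0.229 = 0.448; P(S=1, R ∈ {1, 3}) = 0.054 + 0.032 = 0.086.
P(S=1 | R ∈ {1, 3}) = 0.086/0.448 = 0.192.

0.192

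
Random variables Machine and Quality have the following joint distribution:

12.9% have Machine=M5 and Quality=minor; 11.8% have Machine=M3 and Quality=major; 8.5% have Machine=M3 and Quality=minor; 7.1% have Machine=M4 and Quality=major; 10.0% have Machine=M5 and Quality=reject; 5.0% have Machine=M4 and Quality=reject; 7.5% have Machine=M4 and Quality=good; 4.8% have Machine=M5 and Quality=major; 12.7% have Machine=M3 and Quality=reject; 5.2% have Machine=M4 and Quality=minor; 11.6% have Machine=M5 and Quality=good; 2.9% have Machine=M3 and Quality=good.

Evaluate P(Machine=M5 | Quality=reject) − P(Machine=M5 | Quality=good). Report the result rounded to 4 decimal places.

P(Quality=reject) = 0.127 + 0.050 + 0.100 = 0.277; P(Machine=M5 | Quality=reject) = 0.100/0.277 = 0.36101.
P(Quality=good) = 0.029 + 0.075 + 0.116 = 0.220; P(Machine=M5 | Quality=good) = 0.116/0.220 = 0.52727.
Difference = -0.1663.

-0.1663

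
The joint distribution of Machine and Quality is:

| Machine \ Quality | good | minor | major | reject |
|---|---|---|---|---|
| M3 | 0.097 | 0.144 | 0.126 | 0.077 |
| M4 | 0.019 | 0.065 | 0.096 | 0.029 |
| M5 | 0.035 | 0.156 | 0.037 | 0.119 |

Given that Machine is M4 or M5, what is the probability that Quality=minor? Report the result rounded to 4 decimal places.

0.3975

P(Machine=M4) = 0.019 + 0.065 + 0.096 + 0.029 = 0.209.
P(Machine=M5) = 0.035 + 0.156 + 0.037 + 0.119 = 0.347.
P(Machine ∈ {M4, M5}) = 0.209 + 0.347 = 0.556; P(Quality=minor, Machine ∈ {M4, M5}) = 0.065 + 0.156 = 0.221.
P(Quality=minor | Machine ∈ {M4, M5}) = 0.221/0.556 = 0.3975.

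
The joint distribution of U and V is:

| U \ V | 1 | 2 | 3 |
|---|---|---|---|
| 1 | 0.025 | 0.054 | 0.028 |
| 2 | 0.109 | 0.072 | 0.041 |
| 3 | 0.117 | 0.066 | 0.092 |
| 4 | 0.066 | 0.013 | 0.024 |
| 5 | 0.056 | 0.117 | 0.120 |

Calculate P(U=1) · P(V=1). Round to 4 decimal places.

P(U=1) = 0.025 + 0.054 + 0.028 = 0.107.
P(V=1) = 0.025 + 0.109 + 0.117 + 0.066 + 0.056 = 0.373.
Product: 0.107 × 0.373 = 0.0399.

0.0399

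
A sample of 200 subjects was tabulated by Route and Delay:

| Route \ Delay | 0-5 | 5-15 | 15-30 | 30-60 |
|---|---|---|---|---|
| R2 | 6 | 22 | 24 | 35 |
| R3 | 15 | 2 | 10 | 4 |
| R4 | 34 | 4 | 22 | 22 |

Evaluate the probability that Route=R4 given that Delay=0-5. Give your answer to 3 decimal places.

Total with Delay=0-5: 6 + 15 + 34 = 55.
P(Route=R4 | Delay=0-5) = 34/55 = 0.618.

0.618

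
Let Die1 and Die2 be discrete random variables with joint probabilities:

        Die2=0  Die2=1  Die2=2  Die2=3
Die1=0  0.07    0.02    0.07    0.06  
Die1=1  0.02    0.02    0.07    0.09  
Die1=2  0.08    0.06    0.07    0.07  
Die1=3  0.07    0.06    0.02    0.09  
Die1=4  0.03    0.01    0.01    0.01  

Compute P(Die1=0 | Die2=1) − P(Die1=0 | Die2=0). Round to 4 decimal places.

-0.1416

P(Die2=1) = 0.02 + 0.02 + 0.06 + 0.06 + 0.01 = 0.17; P(Die1=0 | Die2=1) = 0.02/0.17 = 0.11765.
P(Die2=0) = 0.07 + 0.02 + 0.08 + 0.07 + 0.03 = 0.27; P(Die1=0 | Die2=0) = 0.07/0.27 = 0.25926.
Difference = -0.1416.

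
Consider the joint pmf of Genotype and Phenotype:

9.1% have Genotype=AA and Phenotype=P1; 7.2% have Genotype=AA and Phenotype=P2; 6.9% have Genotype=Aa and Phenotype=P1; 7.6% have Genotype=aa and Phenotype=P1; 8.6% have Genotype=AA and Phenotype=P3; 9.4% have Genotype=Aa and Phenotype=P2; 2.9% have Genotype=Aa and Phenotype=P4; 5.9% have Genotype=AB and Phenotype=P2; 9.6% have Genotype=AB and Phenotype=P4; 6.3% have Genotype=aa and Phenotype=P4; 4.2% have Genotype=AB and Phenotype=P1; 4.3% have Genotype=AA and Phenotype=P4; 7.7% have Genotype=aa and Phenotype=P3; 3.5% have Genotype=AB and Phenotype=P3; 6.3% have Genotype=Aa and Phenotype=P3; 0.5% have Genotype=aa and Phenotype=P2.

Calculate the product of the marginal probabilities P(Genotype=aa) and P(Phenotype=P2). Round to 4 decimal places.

0.0508

P(Genotype=aa) = 0.076 + 0.005 + 0.077 + 0.063 = 0.221.
P(Phenotype=P2) = 0.072 + 0.094 + 0.005 + 0.059 = 0.230.
Product: 0.221 × 0.230 = 0.0508.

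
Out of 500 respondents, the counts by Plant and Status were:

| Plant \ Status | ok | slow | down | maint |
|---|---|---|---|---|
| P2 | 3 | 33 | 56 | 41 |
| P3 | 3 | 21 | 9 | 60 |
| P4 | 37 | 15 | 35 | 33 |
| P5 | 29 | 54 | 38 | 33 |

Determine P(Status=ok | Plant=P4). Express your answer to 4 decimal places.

0.3083

Total with Plant=P4: 37 + 15 + 35 + 33 = 120.
P(Status=ok | Plant=P4) = 37/120 = 0.3083.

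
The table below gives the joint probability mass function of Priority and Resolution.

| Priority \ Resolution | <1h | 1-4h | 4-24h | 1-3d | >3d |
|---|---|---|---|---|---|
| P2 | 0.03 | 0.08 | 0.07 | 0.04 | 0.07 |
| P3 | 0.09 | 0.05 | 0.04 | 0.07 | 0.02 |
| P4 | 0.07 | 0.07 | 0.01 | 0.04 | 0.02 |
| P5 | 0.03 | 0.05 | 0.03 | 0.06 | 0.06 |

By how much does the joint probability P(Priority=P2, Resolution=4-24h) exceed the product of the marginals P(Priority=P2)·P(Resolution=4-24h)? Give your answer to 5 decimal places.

P(Priority=P2) = 0.03 + 0.08 + 0.07 + 0.04 + 0.07 = 0.29.
P(Resolution=4-24h) = 0.07 + 0.04 + 0.01 + 0.03 = 0.15.
P(Priority=P2, Resolution=4-24h) − P(Priority=P2)P(Resolution=4-24h) = 0.07 − 0.29×0.15 = 0.02650.

0.02650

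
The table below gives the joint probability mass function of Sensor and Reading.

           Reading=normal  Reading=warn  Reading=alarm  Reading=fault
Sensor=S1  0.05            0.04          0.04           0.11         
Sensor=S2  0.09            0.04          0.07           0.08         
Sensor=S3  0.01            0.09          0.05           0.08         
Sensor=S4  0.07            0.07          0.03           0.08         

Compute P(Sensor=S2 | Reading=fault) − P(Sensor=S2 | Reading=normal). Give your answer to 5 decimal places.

P(Reading=fault) = 0.11 + 0.08 + 0.08 + 0.08 = 0.35; P(Sensor=S2 | Reading=fault) = 0.08/0.35 = 0.228571.
P(Reading=normal) = 0.05 + 0.09 + 0.01 + 0.07 = 0.22; P(Sensor=S2 | Reading=normal) = 0.09/0.22 = 0.409091.
Difference = -0.18052.

-0.18052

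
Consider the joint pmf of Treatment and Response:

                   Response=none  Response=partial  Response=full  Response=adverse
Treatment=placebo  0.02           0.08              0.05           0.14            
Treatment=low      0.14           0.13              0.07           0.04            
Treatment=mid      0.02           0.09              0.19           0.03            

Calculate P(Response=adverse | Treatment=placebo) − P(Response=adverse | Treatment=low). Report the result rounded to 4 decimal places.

0.3775

P(Treatment=placebo) = 0.02 + 0.08 + 0.05 + 0.14 = 0.29; P(Response=adverse | Treatment=placebo) = 0.14/0.29 = 0.48276.
P(Treatment=low) = 0.14 + 0.13 + 0.07 + 0.04 = 0.38; P(Response=adverse | Treatment=low) = 0.04/0.38 = 0.10526.
Difference = 0.3775.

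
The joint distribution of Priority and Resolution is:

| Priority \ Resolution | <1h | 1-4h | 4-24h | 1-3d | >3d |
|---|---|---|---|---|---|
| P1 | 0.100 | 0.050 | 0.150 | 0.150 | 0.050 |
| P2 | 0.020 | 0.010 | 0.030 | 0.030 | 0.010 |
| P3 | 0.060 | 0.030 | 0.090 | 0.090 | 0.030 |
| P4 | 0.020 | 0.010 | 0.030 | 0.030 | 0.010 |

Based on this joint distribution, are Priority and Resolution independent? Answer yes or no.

Every cell satisfies P(Priority,Resolution) = P(Priority)·P(Resolution). For instance P(Priority=P4) = 0.100, P(Resolution=<1h) = 0.200, and 0.100×0.200 = 0.020 matches the joint entry. So Priority and Resolution are independent.

yes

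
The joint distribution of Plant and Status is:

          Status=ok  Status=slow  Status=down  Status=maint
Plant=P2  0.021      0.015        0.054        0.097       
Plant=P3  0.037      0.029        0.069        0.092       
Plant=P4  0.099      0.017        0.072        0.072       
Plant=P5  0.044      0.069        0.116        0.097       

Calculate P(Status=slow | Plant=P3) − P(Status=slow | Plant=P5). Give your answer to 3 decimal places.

P(Plant=P3) = 0.037 + 0.029 + 0.069 + 0.092 = 0.227; P(Status=slow | Plant=P3) = 0.029/0.227 = 0.1278.
P(Plant=P5) = 0.044 + 0.069 + 0.116 + 0.097 = 0.326; P(Status=slow | Plant=P5) = 0.069/0.326 = 0.2117.
Difference = -0.084.

-0.084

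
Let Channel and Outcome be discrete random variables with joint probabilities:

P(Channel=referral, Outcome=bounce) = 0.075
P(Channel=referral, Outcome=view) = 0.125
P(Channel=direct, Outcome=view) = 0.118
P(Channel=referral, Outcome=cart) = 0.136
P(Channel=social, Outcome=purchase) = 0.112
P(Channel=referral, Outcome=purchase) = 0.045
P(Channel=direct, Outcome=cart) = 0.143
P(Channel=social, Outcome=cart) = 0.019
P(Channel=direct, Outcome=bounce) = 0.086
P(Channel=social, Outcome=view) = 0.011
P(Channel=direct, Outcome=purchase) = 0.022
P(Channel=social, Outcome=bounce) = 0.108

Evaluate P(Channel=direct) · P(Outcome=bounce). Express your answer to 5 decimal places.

P(Channel=direct) = 0.086 + 0.118 + 0.143 + 0.022 = 0.369.
P(Outcome=bounce) = 0.108 + 0.086 + 0.075 = 0.269.
Product: 0.369 × 0.269 = 0.09926.

0.09926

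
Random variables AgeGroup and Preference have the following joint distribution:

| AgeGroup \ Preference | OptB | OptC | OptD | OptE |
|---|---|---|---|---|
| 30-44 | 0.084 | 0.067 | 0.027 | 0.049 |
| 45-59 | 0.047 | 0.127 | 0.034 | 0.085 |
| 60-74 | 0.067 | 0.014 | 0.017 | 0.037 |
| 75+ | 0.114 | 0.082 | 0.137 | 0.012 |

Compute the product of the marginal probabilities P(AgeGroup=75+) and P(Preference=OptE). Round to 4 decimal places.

0.0631

P(AgeGroup=75+) = 0.114 + 0.082 + 0.137 + 0.012 = 0.345.
P(Preference=OptE) = 0.049 + 0.085 + 0.037 + 0.012 = 0.183.
Product: 0.345 × 0.183 = 0.0631.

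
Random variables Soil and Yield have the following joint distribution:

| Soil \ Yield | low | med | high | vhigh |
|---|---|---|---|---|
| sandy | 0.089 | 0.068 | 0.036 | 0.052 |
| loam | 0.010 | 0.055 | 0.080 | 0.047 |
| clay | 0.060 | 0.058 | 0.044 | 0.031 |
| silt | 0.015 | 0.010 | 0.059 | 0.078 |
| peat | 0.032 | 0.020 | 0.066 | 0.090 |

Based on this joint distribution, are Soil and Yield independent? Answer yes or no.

no

P(Soil=sandy) = 0.245 and P(Yield=low) = 0.206, so their product is 0.05047, but P(Soil=sandy, Yield=low) = 0.089. Since these differ, Soil and Yield are not independent.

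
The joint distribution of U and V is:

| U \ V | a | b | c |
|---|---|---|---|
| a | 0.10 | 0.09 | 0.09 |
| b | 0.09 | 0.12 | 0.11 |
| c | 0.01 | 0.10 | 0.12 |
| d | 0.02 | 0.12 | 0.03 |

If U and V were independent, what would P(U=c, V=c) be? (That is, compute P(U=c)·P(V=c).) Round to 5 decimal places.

P(U=c) = 0.01 + 0.10 + 0.12 = 0.23.
P(V=c) = 0.09 + 0.11 + 0.12 + 0.03 = 0.35.
Product: 0.23 × 0.35 = 0.08050.

0.08050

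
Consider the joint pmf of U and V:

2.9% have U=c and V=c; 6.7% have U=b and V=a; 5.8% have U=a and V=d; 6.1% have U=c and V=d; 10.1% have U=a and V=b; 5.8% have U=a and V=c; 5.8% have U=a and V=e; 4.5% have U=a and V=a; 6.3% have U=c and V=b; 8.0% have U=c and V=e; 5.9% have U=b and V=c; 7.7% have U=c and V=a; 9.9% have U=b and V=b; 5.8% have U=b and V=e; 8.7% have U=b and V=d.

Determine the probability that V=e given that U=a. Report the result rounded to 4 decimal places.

0.1813

P(U=a) = 0.045 + 0.101 + 0.058 + 0.058 + 0.058 = 0.320.
P(V=e | U=a) = 0.058/0.320 = 0.1813.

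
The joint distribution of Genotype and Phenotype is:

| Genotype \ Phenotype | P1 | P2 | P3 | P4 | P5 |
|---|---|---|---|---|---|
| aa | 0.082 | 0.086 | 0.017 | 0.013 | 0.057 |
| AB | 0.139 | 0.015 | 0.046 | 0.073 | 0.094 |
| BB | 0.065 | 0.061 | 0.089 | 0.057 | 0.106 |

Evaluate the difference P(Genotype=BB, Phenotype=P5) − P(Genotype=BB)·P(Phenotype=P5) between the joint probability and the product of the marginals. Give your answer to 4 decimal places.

P(Genotype=BB) = 0.065 + 0.061 + 0.089 + 0.057 + 0.106 = 0.378.
P(Phenotype=P5) = 0.057 + 0.094 + 0.106 = 0.257.
P(Genotype=BB, Phenotype=P5) − P(Genotype=BB)P(Phenotype=P5) = 0.106 − 0.378×0.257 = 0.0089.

0.0089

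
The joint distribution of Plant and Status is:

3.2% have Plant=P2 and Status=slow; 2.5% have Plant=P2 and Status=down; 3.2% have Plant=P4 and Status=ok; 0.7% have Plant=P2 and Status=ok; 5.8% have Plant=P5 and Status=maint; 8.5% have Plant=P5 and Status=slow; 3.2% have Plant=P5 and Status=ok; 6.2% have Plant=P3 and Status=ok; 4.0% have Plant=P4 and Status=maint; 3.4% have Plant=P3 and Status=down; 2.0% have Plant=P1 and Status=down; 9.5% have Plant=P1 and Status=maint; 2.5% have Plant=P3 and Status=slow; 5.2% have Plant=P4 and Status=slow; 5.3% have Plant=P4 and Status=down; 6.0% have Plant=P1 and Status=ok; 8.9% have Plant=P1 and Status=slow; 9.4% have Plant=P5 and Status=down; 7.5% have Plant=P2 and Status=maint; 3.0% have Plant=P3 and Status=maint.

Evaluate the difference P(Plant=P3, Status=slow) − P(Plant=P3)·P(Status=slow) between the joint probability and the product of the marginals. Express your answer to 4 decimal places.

P(Plant=P3) = 0.062 + 0.025 + 0.034 + 0.030 = 0.151.
P(Status=slow) = 0.089 + 0.032 + 0.025 + 0.052 + 0.085 = 0.283.
P(Plant=P3, Status=slow) − P(Plant=P3)P(Status=slow) = 0.025 − 0.151×0.283 = -0.0177.

-0.0177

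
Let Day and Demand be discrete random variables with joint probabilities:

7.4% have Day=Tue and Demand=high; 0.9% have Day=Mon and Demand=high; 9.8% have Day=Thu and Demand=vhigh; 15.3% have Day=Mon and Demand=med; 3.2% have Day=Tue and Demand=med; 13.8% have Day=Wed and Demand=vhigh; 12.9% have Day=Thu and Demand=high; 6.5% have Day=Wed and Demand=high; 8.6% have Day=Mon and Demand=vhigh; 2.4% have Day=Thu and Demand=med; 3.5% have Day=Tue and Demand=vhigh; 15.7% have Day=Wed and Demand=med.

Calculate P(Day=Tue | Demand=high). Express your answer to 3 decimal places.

P(Demand=high) = 0.009 + 0.074 + 0.065 + 0.129 = 0.277.
P(Day=Tue | Demand=high) = 0.074/0.277 = 0.267.

0.267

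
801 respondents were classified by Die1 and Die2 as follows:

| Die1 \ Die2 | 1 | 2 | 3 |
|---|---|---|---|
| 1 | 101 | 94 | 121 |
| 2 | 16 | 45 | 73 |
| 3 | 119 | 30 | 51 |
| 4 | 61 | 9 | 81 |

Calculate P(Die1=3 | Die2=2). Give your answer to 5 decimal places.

Total with Die2=2: 94 + 45 + 30 + 9 = 178.
P(Die1=3 | Die2=2) = 30/178 = 0.16854.

0.16854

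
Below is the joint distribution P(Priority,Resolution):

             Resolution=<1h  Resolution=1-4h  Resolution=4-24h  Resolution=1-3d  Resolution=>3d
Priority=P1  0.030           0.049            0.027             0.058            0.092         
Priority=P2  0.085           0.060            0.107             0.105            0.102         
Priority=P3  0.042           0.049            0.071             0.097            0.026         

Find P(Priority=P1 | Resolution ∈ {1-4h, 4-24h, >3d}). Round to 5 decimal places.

0.28816

P(Resolution=1-4h) = 0.049 + 0.060 + 0.049 = 0.158.
P(Resolution=4-24h) = 0.027 + 0.107 + 0.071 = 0.205.
P(Resolution=>3d) = 0.092 + 0.102 + 0.026 = 0.220.
P(Resolution ∈ {1-4h, 4-24h, >3d}) = 0.158 + 0.205 + 0.220 = 0.583; P(Priority=P1, Resolution ∈ {1-4h, 4-24h, >3d}) = 0.049 + 0.027 + 0.092 = 0.168.
P(Priority=P1 | Resolution ∈ {1-4h, 4-24h, >3d}) = 0.168/0.583 = 0.28816.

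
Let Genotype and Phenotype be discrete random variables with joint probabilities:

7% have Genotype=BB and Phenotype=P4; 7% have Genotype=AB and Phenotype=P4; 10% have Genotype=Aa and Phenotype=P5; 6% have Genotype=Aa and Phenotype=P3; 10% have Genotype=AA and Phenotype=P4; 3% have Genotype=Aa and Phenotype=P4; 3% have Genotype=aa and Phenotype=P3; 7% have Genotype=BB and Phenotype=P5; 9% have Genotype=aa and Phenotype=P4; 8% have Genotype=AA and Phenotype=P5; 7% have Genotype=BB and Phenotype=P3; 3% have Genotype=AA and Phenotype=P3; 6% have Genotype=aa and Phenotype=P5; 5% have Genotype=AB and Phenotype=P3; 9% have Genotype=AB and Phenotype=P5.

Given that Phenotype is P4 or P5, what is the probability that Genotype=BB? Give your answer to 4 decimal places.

P(Phenotype=P4) = 0.10 + 0.03 + 0.09 + 0.07 + 0.07 = 0.36.
P(Phenotype=P5) = 0.08 + 0.10 + 0.06 + 0.09 + 0.07 = 0.40.
P(Phenotype ∈ {P4, P5}) = 0.36 + 0.40 = 0.76; P(Genotype=BB, Phenotype ∈ {P4, P5}) = 0.07 + 0.07 = 0.14.
P(Genotype=BB | Phenotype ∈ {P4, P5}) = 0.14/0.76 = 0.1842.

0.1842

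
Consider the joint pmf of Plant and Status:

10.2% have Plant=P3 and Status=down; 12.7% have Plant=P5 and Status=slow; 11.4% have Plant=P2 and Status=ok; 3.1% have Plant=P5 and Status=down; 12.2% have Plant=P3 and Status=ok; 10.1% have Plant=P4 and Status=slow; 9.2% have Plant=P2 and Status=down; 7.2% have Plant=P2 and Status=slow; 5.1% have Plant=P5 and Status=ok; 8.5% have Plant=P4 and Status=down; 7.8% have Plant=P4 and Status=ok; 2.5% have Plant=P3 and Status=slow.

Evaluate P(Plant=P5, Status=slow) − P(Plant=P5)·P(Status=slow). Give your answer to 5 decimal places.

0.05908

P(Plant=P5) = 0.051 + 0.127 + 0.031 = 0.209.
P(Status=slow) = 0.072 + 0.025 + 0.101 + 0.127 = 0.325.
P(Plant=P5, Status=slow) − P(Plant=P5)P(Status=slow) = 0.127 − 0.209×0.325 = 0.05908.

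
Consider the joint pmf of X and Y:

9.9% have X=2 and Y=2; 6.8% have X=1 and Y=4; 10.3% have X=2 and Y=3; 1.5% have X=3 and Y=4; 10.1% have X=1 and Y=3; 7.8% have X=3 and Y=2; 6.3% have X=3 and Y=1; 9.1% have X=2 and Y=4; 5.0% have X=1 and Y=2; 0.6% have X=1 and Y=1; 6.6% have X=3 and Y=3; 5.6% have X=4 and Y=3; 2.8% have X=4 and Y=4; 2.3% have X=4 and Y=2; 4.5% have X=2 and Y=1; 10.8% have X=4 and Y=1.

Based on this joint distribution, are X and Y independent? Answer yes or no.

P(X=4) = 0.215 and P(Y=1) = 0.222, so their product is 0.04773, but P(X=4, Y=1) = 0.108. Since these differ, X and Y are not independent.

no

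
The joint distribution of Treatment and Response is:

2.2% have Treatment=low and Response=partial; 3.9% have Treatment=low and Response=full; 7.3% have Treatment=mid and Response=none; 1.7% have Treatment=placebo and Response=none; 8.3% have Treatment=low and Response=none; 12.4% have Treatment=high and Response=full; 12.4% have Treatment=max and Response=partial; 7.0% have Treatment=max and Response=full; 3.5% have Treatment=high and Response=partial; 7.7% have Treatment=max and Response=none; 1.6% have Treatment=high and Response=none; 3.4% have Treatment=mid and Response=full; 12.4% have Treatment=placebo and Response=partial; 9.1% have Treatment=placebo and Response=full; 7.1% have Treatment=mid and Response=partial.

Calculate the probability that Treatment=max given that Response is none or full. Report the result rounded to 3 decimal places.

P(Response=none) = 0.017 + 0.083 + 0.073 + 0.016 + 0.077 = 0.266.
P(Response=full) = 0.091 + 0.039 + 0.034 + 0.124 + 0.070 = 0.358.
P(Response ∈ {none, full}) = 0.266 + 0.358 = 0.624; P(Treatment=max, Response ∈ {none, full}) = 0.077 + 0.070 = 0.147.
P(Treatment=max | Response ∈ {none, full}) = 0.147/0.624 = 0.236.

0.236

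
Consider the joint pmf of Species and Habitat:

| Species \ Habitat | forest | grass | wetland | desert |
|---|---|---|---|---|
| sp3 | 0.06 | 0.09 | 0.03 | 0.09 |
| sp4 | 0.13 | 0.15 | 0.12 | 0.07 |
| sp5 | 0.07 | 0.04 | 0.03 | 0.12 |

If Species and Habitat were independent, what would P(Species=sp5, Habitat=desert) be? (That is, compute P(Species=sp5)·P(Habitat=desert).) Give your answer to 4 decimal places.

P(Species=sp5) = 0.07 + 0.04 + 0.03 + 0.12 = 0.26.
P(Habitat=desert) = 0.09 + 0.07 + 0.12 = 0.28.
Product: 0.26 × 0.28 = 0.0728.

0.0728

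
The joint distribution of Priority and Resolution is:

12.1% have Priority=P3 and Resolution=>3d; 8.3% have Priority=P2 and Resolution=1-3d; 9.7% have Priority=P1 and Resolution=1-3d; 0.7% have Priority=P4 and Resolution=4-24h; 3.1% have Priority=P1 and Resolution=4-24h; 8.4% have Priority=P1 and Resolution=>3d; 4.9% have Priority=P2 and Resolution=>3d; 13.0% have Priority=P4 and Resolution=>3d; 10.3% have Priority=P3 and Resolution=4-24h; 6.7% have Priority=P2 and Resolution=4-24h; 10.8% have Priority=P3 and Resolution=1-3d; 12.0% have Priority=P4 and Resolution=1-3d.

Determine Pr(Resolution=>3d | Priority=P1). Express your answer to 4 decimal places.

P(Priority=P1) = 0.031 + 0.097 + 0.084 = 0.212.
P(Resolution=>3d | Priority=P1) = 0.084/0.212 = 0.3962.

0.3962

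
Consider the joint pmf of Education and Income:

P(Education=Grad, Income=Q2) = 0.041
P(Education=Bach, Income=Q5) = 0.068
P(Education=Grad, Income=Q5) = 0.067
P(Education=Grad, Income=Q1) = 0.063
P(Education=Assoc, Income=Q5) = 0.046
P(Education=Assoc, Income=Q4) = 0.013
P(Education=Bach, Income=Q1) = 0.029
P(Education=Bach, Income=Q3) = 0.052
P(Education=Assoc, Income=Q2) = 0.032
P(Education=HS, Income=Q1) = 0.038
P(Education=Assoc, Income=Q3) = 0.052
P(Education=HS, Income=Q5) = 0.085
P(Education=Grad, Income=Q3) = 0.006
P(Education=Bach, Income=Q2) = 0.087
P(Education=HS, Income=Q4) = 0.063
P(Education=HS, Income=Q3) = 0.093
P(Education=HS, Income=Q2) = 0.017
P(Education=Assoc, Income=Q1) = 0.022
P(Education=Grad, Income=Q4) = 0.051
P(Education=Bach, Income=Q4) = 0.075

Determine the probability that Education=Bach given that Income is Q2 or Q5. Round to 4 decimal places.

0.3499

P(Income=Q2) = 0.017 + 0.032 + 0.087 + 0.041 = 0.177.
P(Income=Q5) = 0.085 + 0.046 + 0.068 + 0.067 = 0.266.
P(Income ∈ {Q2, Q5}) = 0.177 + 0.266 = 0.443; P(Education=Bach, Income ∈ {Q2, Q5}) = 0.087 + 0.068 = 0.155.
P(Education=Bach | Income ∈ {Q2, Q5}) = 0.155/0.443 = 0.3499.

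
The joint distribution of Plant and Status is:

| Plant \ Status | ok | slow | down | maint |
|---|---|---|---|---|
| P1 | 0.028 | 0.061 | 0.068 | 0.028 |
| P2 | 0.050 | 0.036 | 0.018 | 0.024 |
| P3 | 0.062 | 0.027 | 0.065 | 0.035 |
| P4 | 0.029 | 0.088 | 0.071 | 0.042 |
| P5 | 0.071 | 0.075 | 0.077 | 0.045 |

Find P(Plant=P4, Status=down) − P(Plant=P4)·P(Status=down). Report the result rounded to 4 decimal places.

P(Plant=P4) = 0.029 + 0.088 + 0.071 + 0.042 = 0.230.
P(Status=down) = 0.068 + 0.018 + 0.065 + 0.071 + 0.077 = 0.299.
P(Plant=P4, Status=down) − P(Plant=P4)P(Status=down) = 0.071 − 0.230×0.299 = 0.0022.

0.0022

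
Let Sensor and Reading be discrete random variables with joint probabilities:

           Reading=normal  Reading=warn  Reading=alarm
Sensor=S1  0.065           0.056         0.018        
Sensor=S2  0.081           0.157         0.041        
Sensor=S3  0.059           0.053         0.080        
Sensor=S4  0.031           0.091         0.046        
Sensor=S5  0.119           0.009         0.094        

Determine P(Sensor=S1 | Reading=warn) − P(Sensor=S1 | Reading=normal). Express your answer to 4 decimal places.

-0.0301

P(Reading=warn) = 0.056 + 0.157 + 0.053 + 0.091 + 0.009 = 0.366; P(Sensor=S1 | Reading=warn) = 0.056/0.366 = 0.15301.
P(Reading=normal) = 0.065 + 0.081 + 0.059 + 0.031 + 0.119 = 0.355; P(Sensor=S1 | Reading=normal) = 0.065/0.355 = 0.18310.
Difference = -0.0301.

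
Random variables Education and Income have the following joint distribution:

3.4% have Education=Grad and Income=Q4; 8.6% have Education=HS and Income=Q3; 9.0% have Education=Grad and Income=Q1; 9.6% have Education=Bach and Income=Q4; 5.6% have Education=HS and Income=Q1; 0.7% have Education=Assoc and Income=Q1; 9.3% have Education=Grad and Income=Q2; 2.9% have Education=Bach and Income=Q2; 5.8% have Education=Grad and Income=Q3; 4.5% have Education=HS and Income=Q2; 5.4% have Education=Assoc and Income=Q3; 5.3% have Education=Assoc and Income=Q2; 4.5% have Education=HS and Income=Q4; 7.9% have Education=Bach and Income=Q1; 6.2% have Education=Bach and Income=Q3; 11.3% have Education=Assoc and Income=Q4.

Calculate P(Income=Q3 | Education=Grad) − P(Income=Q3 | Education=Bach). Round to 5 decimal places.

-0.02217

P(Education=Grad) = 0.090 + 0.093 + 0.058 + 0.034 = 0.275; P(Income=Q3 | Education=Grad) = 0.058/0.275 = 0.210909.
P(Education=Bach) = 0.079 + 0.029 + 0.062 + 0.096 = 0.266; P(Income=Q3 | Education=Bach) = 0.062/0.266 = 0.233083.
Difference = -0.02217.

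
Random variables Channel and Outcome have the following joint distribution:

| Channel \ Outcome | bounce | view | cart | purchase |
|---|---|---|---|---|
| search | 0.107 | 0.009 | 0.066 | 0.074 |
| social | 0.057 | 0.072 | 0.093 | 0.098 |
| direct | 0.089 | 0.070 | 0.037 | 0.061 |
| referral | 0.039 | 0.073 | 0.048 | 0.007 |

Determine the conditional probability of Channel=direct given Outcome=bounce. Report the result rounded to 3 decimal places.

P(Outcome=bounce) = 0.107 + 0.057 + 0.089 + 0.039 = 0.292.
P(Channel=direct | Outcome=bounce) = 0.089/0.292 = 0.305.

0.305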